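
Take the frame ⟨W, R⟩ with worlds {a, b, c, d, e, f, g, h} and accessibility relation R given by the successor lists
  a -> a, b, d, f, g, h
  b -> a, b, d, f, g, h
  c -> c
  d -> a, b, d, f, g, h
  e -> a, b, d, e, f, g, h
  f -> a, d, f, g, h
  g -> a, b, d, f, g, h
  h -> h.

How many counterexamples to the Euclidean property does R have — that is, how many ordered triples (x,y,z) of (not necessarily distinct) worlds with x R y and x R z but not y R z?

40

Enumerating: (a,f,b), (a,h,a), (a,h,b), (a,h,d), (a,h,f), (a,h,g), (b,f,b), (b,h,a), (b,h,b), (b,h,d), (b,h,f), (b,h,g), … and 28 more.
Total: 40.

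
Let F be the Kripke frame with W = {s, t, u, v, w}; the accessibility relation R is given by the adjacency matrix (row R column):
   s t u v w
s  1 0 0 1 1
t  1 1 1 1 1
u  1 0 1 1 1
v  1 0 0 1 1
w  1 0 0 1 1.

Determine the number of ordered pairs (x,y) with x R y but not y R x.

Enumerating: (t,s), (t,u), (t,v), (t,w), (u,s), (u,v), (u,w).

7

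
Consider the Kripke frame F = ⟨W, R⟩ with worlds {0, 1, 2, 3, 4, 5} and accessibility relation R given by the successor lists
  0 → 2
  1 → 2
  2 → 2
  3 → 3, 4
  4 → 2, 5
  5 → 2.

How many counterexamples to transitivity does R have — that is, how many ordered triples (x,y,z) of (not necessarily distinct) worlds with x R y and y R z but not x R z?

2

Enumerating: (3,4,2), (3,4,5).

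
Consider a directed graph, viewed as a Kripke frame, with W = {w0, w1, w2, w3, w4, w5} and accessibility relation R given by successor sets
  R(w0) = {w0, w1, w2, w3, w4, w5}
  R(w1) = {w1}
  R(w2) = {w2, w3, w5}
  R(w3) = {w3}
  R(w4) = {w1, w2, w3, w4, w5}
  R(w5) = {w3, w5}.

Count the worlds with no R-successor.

0

R is serial; there are no such worlds.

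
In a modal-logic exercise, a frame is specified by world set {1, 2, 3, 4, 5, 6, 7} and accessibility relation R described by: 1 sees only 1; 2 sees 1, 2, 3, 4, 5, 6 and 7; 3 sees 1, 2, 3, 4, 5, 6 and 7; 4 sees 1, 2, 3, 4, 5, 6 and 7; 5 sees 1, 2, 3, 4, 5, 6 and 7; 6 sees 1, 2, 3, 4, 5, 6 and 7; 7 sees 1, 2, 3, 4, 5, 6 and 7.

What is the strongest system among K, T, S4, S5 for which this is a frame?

Reflexive (axiom T): yes — every world is R-related to itself.
Transitive (axiom 4): yes — every two-step R-path is closed by a direct edge.
Euclidean (axiom 5): no — 2 R 1 and 2 R 3, but not 1 R 3.
So F validates K, T, S4; S5 would additionally require R to be Euclidean. The strongest is S4.

S4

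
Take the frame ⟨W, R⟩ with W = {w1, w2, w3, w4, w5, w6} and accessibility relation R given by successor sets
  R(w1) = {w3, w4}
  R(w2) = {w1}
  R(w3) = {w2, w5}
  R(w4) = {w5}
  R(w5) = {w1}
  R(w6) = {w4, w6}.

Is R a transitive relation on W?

No

Transitive: no — w1 R w3 and w3 R w2, but not w1 R w2.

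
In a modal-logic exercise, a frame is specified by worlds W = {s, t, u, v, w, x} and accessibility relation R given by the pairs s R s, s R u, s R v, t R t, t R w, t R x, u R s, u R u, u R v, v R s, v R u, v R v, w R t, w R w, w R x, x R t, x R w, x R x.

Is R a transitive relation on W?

Yes

Transitive: yes — every two-step R-path is closed by a direct edge.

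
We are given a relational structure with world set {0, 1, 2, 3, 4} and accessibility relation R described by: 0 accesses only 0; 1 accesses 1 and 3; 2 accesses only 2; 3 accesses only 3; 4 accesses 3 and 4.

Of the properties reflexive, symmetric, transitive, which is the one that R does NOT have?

symmetric

Reflexive: yes — every world is R-related to itself.
Symmetric: no — 1 R 3 but not 3 R 1.
Transitive: yes — every two-step R-path is closed by a direct edge.
Only symmetric fails.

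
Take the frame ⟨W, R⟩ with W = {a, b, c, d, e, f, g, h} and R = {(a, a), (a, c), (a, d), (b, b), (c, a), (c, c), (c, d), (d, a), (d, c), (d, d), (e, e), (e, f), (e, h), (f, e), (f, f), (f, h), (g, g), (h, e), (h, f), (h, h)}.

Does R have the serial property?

Serial: yes — every world has a successor (e.g. a R a).

Yes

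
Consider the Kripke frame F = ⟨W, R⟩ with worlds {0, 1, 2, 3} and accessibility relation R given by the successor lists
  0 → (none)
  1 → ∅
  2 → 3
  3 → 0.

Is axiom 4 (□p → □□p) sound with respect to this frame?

No

The schema 4 characterises exactly the transitive frames.
Transitive: no — 2 R 3 and 3 R 0, but not 2 R 0.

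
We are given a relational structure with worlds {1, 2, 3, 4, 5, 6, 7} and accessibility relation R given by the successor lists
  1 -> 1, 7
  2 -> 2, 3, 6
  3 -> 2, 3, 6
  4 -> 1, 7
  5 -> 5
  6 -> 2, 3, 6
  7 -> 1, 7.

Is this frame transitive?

Yes

Transitive: yes — every two-step R-path is closed by a direct edge.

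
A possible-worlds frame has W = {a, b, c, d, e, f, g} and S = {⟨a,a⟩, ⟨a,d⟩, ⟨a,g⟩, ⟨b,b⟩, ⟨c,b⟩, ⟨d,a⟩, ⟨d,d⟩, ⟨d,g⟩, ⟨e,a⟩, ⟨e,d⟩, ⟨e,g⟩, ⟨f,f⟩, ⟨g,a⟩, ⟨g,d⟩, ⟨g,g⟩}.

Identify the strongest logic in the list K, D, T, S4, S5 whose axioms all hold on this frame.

Serial (axiom D): yes — every world has a successor (e.g. a S a).
Reflexive (axiom T): no — c is not related to itself.
Transitive (axiom 4): yes — every two-step S-path is closed by a direct edge.
Euclidean (axiom 5): yes — any two successors of a common world are S-related.
So F validates K, D; T would additionally require S to be reflexive. The strongest is D.

D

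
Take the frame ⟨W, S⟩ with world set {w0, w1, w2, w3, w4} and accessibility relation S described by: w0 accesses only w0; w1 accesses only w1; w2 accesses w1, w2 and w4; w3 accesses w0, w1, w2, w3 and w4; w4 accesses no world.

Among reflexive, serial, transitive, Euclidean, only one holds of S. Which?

Reflexive: no — w4 is not related to itself.
Serial: no — w4 has no S-successor.
Transitive: yes — every two-step S-path is closed by a direct edge.
Euclidean: no — w2 S w1 and w2 S w4, but not w1 S w4.
Only transitive holds.

transitive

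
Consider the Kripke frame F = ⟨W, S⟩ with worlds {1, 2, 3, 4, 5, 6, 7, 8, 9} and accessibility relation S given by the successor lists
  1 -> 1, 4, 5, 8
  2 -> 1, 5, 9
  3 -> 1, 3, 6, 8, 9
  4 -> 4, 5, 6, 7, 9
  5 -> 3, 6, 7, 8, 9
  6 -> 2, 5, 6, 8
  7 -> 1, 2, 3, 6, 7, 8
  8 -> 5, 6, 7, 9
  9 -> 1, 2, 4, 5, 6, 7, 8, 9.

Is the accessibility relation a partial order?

No

Reflexive: no — 2 is not related to itself.
Transitive: no — 1 S 4 and 4 S 6, but not 1 S 6.
Antisymmetric: no — 2 S 9 and 9 S 2 with 2 ≠ 9.
So S is not a partial order.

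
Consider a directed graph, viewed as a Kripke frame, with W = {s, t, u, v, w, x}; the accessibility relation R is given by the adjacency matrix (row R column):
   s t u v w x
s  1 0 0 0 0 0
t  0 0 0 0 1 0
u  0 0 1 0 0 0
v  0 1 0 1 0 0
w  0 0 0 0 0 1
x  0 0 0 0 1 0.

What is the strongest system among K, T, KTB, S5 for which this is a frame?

Reflexive (axiom T): no — t is not related to itself.
Symmetric (axiom B): no — t R w but not w R t.
Euclidean (axiom 5): no — t R w and t R w, but not w R w.
So F validates K; T would additionally require R to be reflexive. The strongest is K.

K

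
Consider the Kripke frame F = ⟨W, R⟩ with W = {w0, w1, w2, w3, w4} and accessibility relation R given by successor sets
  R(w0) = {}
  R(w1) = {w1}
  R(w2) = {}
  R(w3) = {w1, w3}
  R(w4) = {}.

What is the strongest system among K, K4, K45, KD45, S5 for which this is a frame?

Transitive (axiom 4): yes — every two-step R-path is closed by a direct edge.
Euclidean (axiom 5): no — w3 R w1 and w3 R w3, but not w1 R w3.
Serial (axiom D): no — w0 has no R-successor.
Reflexive (axiom T): no — w0 is not related to itself.
So F validates K, K4; K45 would additionally require R to be Euclidean. The strongest is K4.

K4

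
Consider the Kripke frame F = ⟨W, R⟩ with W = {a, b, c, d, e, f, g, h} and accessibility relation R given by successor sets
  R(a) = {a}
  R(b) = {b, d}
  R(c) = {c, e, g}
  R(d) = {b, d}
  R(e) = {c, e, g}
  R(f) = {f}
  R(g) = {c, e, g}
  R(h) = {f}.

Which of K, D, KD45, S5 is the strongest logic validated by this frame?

Serial (axiom D): yes — every world has a successor (e.g. a R a).
Euclidean (axiom 5): yes — any two successors of a common world are R-related.
Transitive (axiom 4): yes — every two-step R-path is closed by a direct edge.
Reflexive (axiom T): no — h is not related to itself.
So F validates K, D, KD45; S5 would additionally require R to be reflexive. The strongest is KD45.

KD45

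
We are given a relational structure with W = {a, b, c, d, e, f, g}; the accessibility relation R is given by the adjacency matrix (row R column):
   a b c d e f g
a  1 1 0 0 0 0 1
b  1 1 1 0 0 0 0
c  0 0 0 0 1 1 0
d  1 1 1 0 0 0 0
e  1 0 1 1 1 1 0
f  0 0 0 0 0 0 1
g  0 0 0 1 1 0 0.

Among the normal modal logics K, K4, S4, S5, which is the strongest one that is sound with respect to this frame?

Transitive (axiom 4): no — a R b and b R c, but not a R c.
Reflexive (axiom T): no — c is not related to itself.
Euclidean (axiom 5): no — a R b and a R g, but not b R g.
So F validates K; K4 would additionally require R to be transitive. The strongest is K.

K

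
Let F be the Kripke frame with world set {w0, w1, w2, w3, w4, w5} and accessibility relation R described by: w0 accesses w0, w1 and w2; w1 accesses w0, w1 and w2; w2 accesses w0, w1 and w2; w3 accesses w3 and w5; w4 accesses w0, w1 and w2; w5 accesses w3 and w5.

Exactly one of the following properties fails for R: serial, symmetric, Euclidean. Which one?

Serial: yes — every world has a successor (e.g. w0 R w0).
Symmetric: no — w4 R w0 but not w0 R w4.
Euclidean: yes — any two successors of a common world are R-related.
Only symmetric fails.

symmetric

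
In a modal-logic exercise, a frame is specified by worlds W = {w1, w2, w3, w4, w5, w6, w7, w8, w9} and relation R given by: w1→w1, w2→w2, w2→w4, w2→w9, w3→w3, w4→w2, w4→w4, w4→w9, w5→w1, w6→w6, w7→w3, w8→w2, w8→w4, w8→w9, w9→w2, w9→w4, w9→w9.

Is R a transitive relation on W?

Transitive: yes — every two-step R-path is closed by a direct edge.

Yes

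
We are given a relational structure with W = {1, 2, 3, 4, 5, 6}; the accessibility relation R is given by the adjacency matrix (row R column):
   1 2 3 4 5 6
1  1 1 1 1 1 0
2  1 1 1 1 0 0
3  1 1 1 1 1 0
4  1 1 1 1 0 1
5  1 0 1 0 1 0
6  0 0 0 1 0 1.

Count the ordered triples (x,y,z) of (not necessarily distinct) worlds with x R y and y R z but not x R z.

14

Enumerating: (1,4,6), (2,1,5), (2,3,5), (2,4,6), (3,4,6), (4,1,5), (4,3,5), (5,1,2), (5,1,4), (5,3,2), (5,3,4), (6,4,1), (6,4,2), (6,4,3).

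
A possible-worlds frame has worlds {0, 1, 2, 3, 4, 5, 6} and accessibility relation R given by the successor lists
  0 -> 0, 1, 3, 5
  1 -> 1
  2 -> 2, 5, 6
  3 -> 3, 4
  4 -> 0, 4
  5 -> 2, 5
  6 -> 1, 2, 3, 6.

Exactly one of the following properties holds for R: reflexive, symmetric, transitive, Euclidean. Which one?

reflexive

Reflexive: yes — every world is R-related to itself.
Symmetric: no — 0 R 1 but not 1 R 0.
Transitive: no — 0 R 3 and 3 R 4, but not 0 R 4.
Euclidean: no — 0 R 1 and 0 R 3, but not 1 R 3.
Only reflexive holds.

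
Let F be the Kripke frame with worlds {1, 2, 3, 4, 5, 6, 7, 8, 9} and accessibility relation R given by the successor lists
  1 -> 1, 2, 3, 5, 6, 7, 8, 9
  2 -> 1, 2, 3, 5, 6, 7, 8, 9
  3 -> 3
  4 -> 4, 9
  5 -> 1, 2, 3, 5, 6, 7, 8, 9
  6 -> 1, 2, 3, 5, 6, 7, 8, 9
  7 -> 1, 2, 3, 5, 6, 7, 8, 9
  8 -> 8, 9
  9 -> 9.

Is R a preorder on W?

Yes

Reflexive: yes — every world is R-related to itself.
Transitive: yes — every two-step R-path is closed by a direct edge.
So R is a preorder.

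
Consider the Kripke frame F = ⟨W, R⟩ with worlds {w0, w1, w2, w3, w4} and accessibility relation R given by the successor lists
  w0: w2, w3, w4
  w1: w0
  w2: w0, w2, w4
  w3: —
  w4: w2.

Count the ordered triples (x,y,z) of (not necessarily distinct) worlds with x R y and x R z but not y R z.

Enumerating: (w0,w2,w3), (w0,w3,w2), (w0,w3,w3), (w0,w3,w4), (w0,w4,w3), (w0,w4,w4), (w1,w0,w0), (w2,w0,w0), (w2,w4,w0), (w2,w4,w4).

10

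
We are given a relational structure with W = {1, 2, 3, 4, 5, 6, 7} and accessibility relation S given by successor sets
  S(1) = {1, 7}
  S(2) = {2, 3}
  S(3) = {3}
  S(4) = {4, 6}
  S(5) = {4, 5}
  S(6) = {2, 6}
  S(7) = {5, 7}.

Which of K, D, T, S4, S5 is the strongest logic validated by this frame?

T

Serial (axiom D): yes — every world has a successor (e.g. 1 S 1).
Reflexive (axiom T): yes — every world is S-related to itself.
Transitive (axiom 4): no — 1 S 7 and 7 S 5, but not 1 S 5.
Euclidean (axiom 5): no — 1 S 7 and 1 S 1, but not 7 S 1.
So F validates K, D, T; S4 would additionally require S to be transitive. The strongest is T.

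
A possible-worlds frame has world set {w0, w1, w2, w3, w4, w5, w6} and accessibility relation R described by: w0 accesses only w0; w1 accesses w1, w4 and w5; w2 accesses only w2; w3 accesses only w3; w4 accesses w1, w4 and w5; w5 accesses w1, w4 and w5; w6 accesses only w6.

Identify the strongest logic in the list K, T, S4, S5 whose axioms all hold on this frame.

S5

Reflexive (axiom T): yes — every world is R-related to itself.
Transitive (axiom 4): yes — every two-step R-path is closed by a direct edge.
Euclidean (axiom 5): yes — any two successors of a common world are R-related.
So F validates K, T, S4, S5. The strongest is S5.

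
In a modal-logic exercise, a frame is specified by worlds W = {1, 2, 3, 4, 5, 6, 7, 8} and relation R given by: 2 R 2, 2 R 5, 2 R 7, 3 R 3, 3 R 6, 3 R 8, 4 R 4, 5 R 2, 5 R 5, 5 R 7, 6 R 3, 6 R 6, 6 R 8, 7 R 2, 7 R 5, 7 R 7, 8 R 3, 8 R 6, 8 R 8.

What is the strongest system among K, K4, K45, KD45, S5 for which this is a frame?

K45

Transitive (axiom 4): yes — every two-step R-path is closed by a direct edge.
Euclidean (axiom 5): yes — any two successors of a common world are R-related.
Serial (axiom D): no — 1 has no R-successor.
Reflexive (axiom T): no — 1 is not related to itself.
So F validates K, K4, K45; KD45 would additionally require R to be serial. The strongest is K45.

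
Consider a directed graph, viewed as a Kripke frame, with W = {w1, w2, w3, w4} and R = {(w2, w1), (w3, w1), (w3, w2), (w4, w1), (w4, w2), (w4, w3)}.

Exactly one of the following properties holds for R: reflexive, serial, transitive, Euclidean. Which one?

transitive

Reflexive: no — w1 is not related to itself.
Serial: no — w1 has no R-successor.
Transitive: yes — every two-step R-path is closed by a direct edge.
Euclidean: no — w3 R w1 and w3 R w2, but not w1 R w2.
Only transitive holds.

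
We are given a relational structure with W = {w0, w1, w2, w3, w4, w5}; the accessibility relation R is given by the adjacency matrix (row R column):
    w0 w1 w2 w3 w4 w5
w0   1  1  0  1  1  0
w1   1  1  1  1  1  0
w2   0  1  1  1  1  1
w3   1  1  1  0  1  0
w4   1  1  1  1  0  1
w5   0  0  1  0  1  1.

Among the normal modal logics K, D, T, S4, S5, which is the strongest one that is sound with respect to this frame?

D

Serial (axiom D): yes — every world has a successor (e.g. w0 R w0).
Reflexive (axiom T): no — w3 is not related to itself.
Transitive (axiom 4): no — w0 R w1 and w1 R w2, but not w0 R w2.
Euclidean (axiom 5): no — w1 R w0 and w1 R w2, but not w0 R w2.
So F validates K, D; T would additionally require R to be reflexive. The strongest is D.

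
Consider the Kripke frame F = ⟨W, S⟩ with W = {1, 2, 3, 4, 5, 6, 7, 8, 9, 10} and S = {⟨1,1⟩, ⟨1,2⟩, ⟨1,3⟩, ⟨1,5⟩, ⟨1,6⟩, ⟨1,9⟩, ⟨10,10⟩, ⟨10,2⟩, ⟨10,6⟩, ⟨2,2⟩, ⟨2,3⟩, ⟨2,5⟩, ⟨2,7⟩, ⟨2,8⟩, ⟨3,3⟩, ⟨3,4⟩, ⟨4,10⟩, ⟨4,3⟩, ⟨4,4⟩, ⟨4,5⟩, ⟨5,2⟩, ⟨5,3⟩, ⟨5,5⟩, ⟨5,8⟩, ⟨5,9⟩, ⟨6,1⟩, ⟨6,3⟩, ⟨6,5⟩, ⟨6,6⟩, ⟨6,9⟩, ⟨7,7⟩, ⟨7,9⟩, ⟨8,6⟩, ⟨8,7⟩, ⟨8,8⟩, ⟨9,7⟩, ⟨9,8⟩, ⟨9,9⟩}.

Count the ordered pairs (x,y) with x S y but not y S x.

Enumerating: (1,2), (1,3), (1,5), (1,9), (10,2), (10,6), (2,3), (2,7), (2,8), (4,10), (4,5), (5,3), … and 8 more.
Total: 20.

20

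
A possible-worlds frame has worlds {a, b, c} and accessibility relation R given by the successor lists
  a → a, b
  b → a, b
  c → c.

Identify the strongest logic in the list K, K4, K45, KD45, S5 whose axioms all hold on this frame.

S5

Transitive (axiom 4): yes — every two-step R-path is closed by a direct edge.
Euclidean (axiom 5): yes — any two successors of a common world are R-related.
Serial (axiom D): yes — every world has a successor (e.g. a R a).
Reflexive (axiom T): yes — every world is R-related to itself.
So F validates K, K4, K45, KD45, S5. The strongest is S5.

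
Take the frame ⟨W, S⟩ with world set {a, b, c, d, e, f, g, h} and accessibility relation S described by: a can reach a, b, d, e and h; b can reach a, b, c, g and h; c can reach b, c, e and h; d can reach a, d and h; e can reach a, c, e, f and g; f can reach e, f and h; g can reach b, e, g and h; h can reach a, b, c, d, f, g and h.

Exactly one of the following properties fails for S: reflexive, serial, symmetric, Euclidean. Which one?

Reflexive: yes — every world is S-related to itself.
Serial: yes — every world has a successor (e.g. a S a).
Symmetric: yes — every pair in S has its reverse in S.
Euclidean: no — a S b and a S d, but not b S d.
Only Euclidean fails.

Euclidean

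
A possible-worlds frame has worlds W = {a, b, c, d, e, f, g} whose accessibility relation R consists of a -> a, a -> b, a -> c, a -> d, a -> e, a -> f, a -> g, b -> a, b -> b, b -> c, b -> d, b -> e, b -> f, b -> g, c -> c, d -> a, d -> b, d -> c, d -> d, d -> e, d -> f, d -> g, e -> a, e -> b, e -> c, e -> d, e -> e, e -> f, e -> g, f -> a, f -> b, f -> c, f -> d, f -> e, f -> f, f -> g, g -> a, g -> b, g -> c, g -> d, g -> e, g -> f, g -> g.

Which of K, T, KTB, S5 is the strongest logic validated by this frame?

T

Reflexive (axiom T): yes — every world is R-related to itself.
Symmetric (axiom B): no — a R c but not c R a.
Euclidean (axiom 5): no — a R c and a R b, but not c R b.
So F validates K, T; KTB would additionally require R to be symmetric. The strongest is T.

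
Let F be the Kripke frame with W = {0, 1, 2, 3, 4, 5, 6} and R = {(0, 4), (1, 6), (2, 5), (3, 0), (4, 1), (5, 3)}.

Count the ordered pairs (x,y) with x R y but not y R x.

6

Enumerating: (0,4), (1,6), (2,5), (3,0), (4,1), (5,3).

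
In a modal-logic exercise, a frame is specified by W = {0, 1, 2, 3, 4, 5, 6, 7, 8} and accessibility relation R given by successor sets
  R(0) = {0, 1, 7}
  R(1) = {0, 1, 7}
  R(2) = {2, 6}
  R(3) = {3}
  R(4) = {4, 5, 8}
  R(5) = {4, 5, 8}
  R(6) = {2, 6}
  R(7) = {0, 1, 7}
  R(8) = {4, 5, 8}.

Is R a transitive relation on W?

Transitive: yes — every two-step R-path is closed by a direct edge.

Yes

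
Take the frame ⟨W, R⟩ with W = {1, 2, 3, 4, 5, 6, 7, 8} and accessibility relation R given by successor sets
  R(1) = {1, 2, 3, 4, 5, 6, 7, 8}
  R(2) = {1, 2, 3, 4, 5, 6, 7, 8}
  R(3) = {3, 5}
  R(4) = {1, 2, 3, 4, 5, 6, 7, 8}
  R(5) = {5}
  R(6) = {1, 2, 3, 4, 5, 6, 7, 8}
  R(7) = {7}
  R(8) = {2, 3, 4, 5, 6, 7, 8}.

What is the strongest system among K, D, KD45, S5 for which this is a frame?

D

Serial (axiom D): yes — every world has a successor (e.g. 1 R 1).
Euclidean (axiom 5): no — 1 R 3 and 1 R 2, but not 3 R 2.
Transitive (axiom 4): no — 8 R 2 and 2 R 1, but not 8 R 1.
Reflexive (axiom T): yes — every world is R-related to itself.
So F validates K, D; KD45 would additionally require R to be Euclidean and transitive. The strongest is D.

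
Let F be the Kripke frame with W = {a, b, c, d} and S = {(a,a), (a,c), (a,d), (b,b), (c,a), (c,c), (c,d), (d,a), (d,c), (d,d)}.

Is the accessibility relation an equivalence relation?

Reflexive: yes — every world is S-related to itself.
Symmetric: yes — every pair in S has its reverse in S.
Transitive: yes — every two-step S-path is closed by a direct edge.
So S is an equivalence relation.

Yes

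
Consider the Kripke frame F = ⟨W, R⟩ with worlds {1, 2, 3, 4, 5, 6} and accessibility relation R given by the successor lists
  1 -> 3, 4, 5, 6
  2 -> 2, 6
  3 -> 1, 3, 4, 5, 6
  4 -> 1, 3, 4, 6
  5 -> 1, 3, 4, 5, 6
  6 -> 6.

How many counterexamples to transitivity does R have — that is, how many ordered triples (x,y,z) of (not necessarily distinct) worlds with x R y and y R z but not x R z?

5

Enumerating: (1,3,1), (1,4,1), (1,5,1), (4,1,5), (4,3,5).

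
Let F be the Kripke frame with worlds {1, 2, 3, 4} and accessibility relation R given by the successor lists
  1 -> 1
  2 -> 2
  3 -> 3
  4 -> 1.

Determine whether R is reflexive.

No

Reflexive: no — 4 is not related to itself.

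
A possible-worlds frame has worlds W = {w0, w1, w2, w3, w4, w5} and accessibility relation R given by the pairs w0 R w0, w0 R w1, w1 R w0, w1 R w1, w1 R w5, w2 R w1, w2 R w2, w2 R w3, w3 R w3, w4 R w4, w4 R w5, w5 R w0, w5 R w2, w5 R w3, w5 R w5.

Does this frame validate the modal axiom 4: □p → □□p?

The schema 4 characterises exactly the transitive frames.
Transitive: no — w0 R w1 and w1 R w5, but not w0 R w5.

No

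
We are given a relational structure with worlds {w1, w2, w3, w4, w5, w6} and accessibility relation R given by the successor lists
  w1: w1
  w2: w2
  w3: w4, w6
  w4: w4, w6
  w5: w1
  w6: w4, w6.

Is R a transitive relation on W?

Yes

Transitive: yes — every two-step R-path is closed by a direct edge.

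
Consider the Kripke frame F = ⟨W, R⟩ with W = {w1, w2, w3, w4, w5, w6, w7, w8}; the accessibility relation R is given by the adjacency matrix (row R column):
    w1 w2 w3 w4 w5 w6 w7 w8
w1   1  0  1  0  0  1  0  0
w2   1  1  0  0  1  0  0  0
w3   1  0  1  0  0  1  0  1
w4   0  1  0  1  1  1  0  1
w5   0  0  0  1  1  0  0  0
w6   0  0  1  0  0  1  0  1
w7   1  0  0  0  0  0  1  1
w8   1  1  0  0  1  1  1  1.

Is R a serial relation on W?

Serial: yes — every world has a successor (e.g. w1 R w1).

Yes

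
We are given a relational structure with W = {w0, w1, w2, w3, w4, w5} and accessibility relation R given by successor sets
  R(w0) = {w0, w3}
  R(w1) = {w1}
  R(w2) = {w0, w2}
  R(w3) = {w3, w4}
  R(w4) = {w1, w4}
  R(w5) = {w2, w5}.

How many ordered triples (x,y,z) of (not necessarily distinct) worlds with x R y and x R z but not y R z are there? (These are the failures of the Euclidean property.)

Enumerating: (w0,w3,w0), (w2,w0,w2), (w3,w4,w3), (w4,w1,w4), (w5,w2,w5).

5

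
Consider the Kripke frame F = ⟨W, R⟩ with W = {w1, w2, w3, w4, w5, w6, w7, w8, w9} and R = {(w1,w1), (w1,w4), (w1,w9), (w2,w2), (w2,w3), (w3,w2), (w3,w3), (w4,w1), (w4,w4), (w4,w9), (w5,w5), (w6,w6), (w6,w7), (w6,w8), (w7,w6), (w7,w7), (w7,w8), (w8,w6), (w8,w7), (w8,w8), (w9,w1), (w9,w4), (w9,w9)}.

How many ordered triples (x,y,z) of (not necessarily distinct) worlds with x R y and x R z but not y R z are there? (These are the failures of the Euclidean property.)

R is Euclidean; there are no such tuples.

0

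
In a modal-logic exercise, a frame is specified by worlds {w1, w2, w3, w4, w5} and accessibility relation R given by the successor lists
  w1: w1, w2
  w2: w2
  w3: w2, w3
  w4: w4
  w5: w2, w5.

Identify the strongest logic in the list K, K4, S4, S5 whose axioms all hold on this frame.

S4

Transitive (axiom 4): yes — every two-step R-path is closed by a direct edge.
Reflexive (axiom T): yes — every world is R-related to itself.
Euclidean (axiom 5): no — w1 R w2 and w1 R w1, but not w2 R w1.
So F validates K, K4, S4; S5 would additionally require R to be Euclidean. The strongest is S4.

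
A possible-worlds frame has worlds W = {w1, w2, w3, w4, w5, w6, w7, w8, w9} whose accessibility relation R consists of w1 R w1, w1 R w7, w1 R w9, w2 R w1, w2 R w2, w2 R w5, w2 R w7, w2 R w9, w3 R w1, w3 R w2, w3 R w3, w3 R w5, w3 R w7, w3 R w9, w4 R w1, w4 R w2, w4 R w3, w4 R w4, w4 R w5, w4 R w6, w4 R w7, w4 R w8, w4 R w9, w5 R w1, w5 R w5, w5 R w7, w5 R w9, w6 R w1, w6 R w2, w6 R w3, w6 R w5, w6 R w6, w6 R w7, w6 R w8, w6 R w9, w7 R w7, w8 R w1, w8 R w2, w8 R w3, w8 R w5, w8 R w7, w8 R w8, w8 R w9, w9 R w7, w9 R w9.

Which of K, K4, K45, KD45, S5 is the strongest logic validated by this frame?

K4

Transitive (axiom 4): yes — every two-step R-path is closed by a direct edge.
Euclidean (axiom 5): no — w1 R w7 and w1 R w9, but not w7 R w9.
Serial (axiom D): yes — every world has a successor (e.g. w1 R w1).
Reflexive (axiom T): yes — every world is R-related to itself.
So F validates K, K4; K45 would additionally require R to be Euclidean. The strongest is K4.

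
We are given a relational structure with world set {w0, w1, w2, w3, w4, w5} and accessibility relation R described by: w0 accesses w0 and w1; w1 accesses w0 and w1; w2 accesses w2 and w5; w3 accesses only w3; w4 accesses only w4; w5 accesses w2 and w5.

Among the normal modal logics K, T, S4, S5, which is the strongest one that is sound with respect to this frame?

S5

Reflexive (axiom T): yes — every world is R-related to itself.
Transitive (axiom 4): yes — every two-step R-path is closed by a direct edge.
Euclidean (axiom 5): yes — any two successors of a common world are R-related.
So F validates K, T, S4, S5. The strongest is S5.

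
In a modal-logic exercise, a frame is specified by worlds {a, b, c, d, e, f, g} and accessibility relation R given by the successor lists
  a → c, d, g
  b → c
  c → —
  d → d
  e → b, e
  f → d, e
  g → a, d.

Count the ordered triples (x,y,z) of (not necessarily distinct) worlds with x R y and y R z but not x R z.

5

Enumerating: (a,g,a), (e,b,c), (f,e,b), (g,a,c), (g,a,g).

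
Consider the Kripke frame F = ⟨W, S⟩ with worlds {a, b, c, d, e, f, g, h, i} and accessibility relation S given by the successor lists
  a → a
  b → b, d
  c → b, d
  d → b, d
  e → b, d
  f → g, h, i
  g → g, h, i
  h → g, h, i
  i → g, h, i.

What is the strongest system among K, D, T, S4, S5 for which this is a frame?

D

Serial (axiom D): yes — every world has a successor (e.g. a S a).
Reflexive (axiom T): no — c is not related to itself.
Transitive (axiom 4): yes — every two-step S-path is closed by a direct edge.
Euclidean (axiom 5): yes — any two successors of a common world are S-related.
So F validates K, D; T would additionally require S to be reflexive. The strongest is D.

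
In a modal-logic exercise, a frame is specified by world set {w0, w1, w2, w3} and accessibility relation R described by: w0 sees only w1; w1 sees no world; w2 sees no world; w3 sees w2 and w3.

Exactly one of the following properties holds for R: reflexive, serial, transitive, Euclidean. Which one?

transitive

Reflexive: no — w0 is not related to itself.
Serial: no — w1 has no R-successor.
Transitive: yes — every two-step R-path is closed by a direct edge.
Euclidean: no — w0 R w1 and w0 R w1, but not w1 R w1.
Only transitive holds.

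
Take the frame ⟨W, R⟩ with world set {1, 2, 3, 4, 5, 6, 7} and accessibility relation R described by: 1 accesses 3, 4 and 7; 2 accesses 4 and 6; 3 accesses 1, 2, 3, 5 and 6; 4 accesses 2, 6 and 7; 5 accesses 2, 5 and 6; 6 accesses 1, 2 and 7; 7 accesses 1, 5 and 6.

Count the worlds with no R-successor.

R is serial; there are no such worlds.

0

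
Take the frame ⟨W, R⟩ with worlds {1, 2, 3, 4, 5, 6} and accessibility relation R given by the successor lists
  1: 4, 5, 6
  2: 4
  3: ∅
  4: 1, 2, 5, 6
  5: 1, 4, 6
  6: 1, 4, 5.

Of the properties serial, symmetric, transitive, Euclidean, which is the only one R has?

Serial: no — 3 has no R-successor.
Symmetric: yes — every pair in R has its reverse in R.
Transitive: no — 1 R 4 and 4 R 2, but not 1 R 2.
Euclidean: no — 4 R 1 and 4 R 2, but not 1 R 2.
Only symmetric holds.

symmetric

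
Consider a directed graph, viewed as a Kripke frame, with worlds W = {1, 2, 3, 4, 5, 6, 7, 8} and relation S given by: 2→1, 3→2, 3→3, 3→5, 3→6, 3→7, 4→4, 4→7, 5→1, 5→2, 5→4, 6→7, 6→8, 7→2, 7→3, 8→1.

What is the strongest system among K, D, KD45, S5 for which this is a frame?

Serial (axiom D): no — 1 has no S-successor.
Euclidean (axiom 5): no — 3 S 2 and 3 S 5, but not 2 S 5.
Transitive (axiom 4): no — 3 S 2 and 2 S 1, but not 3 S 1.
Reflexive (axiom T): no — 1 is not related to itself.
So F validates K; D would additionally require S to be serial. The strongest is K.

K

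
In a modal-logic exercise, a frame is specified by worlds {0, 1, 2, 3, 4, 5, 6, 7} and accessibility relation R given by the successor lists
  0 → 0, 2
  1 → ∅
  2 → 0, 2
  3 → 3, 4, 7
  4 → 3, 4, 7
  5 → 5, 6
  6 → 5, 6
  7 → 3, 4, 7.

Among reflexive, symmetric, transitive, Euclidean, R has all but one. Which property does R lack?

Reflexive: no — 1 is not related to itself.
Symmetric: yes — every pair in R has its reverse in R.
Transitive: yes — every two-step R-path is closed by a direct edge.
Euclidean: yes — any two successors of a common world are R-related.
Only reflexive fails.

reflexive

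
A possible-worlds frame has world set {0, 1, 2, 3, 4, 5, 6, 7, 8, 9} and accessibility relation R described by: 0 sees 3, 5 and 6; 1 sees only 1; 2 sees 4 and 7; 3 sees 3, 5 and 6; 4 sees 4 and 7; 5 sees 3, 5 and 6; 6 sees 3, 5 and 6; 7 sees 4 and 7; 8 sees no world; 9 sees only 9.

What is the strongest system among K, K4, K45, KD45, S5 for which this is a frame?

Transitive (axiom 4): yes — every two-step R-path is closed by a direct edge.
Euclidean (axiom 5): yes — any two successors of a common world are R-related.
Serial (axiom D): no — 8 has no R-successor.
Reflexive (axiom T): no — 0 is not related to itself.
So F validates K, K4, K45; KD45 would additionally require R to be serial. The strongest is K45.

K45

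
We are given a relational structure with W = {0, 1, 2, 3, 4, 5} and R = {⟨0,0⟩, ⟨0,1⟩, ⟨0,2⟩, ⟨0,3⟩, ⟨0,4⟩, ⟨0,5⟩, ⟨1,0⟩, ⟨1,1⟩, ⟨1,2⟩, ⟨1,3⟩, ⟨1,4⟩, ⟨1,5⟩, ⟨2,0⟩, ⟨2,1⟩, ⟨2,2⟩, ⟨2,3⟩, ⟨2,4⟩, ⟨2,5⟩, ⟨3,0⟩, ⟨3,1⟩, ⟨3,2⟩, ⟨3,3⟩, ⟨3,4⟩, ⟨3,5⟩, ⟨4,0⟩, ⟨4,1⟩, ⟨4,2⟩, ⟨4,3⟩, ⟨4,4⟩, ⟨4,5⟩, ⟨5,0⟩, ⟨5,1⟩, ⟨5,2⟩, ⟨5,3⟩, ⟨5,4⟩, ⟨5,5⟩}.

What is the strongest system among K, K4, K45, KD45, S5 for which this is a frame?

Transitive (axiom 4): yes — every two-step R-path is closed by a direct edge.
Euclidean (axiom 5): yes — any two successors of a common world are R-related.
Serial (axiom D): yes — every world has a successor (e.g. 0 R 0).
Reflexive (axiom T): yes — every world is R-related to itself.
So F validates K, K4, K45, KD45, S5. The strongest is S5.

S5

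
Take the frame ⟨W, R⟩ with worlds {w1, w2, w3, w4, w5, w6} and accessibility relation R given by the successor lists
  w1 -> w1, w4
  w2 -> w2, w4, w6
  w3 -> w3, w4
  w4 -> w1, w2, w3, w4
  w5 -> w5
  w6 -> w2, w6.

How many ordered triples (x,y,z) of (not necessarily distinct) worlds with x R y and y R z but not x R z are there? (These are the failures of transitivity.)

8

Enumerating: (w1,w4,w2), (w1,w4,w3), (w2,w4,w1), (w2,w4,w3), (w3,w4,w1), (w3,w4,w2), (w4,w2,w6), (w6,w2,w4).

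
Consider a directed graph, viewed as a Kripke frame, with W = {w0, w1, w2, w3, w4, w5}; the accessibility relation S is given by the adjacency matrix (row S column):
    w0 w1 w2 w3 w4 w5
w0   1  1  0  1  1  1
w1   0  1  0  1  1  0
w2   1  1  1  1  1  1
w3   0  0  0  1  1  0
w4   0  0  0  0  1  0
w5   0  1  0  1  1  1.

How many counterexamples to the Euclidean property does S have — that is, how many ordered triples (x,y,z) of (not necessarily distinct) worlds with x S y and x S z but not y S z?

35

Enumerating: (w0,w1,w0), (w0,w1,w5), (w0,w3,w0), (w0,w3,w1), (w0,w3,w5), (w0,w4,w0), (w0,w4,w1), (w0,w4,w3), (w0,w4,w5), (w0,w5,w0), (w1,w3,w1), (w1,w4,w1), … and 23 more.
Total: 35.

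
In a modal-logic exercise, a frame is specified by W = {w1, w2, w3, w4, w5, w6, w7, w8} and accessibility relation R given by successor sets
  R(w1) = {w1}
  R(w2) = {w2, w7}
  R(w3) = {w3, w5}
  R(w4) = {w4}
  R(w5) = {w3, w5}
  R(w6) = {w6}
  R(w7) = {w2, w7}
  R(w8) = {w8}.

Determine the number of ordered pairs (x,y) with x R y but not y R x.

R is symmetric; there are no such tuples.

0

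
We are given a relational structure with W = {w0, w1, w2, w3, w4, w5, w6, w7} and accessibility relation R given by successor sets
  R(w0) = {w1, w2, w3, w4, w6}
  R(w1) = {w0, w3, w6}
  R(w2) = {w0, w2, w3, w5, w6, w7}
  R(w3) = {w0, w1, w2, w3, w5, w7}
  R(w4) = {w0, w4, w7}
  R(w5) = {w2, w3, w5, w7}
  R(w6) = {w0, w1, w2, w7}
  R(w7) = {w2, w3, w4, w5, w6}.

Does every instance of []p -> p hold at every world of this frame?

The schema T characterises exactly the reflexive frames.
Reflexive: no — w0 is not related to itself.

No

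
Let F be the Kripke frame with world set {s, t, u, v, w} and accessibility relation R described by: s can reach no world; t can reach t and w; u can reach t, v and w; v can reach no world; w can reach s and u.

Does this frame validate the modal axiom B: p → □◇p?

No

The schema B characterises exactly the symmetric frames.
Symmetric: no — t R w but not w R t.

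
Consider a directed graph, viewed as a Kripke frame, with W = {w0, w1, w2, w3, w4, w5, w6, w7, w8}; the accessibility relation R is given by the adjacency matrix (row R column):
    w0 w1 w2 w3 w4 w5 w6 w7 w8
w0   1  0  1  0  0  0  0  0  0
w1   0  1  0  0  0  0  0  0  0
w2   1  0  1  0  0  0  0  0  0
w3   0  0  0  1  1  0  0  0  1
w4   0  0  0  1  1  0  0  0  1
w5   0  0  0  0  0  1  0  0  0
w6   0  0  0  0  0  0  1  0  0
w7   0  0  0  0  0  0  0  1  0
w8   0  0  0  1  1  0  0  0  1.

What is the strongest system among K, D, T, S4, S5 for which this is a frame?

Serial (axiom D): yes — every world has a successor (e.g. w0 R w0).
Reflexive (axiom T): yes — every world is R-related to itself.
Transitive (axiom 4): yes — every two-step R-path is closed by a direct edge.
Euclidean (axiom 5): yes — any two successors of a common world are R-related.
So F validates K, D, T, S4, S5. The strongest is S5.

S5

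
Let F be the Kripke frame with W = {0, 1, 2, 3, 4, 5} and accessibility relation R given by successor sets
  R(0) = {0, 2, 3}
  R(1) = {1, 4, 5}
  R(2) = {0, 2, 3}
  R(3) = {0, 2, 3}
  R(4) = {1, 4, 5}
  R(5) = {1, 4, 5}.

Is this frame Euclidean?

Yes

Euclidean: yes — any two successors of a common world are R-related.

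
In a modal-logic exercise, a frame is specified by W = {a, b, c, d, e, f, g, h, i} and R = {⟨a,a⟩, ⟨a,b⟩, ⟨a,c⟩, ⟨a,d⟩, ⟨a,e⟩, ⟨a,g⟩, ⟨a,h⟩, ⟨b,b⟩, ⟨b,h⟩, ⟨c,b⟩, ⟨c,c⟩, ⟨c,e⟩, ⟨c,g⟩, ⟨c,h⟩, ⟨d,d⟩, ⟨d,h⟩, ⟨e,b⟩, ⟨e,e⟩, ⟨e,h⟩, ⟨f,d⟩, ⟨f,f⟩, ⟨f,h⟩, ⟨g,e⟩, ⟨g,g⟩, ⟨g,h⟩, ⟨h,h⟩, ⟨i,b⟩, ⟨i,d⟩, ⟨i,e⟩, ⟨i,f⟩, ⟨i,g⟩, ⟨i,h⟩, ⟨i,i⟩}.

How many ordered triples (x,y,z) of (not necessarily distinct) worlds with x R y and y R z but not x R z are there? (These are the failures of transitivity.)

1

Enumerating: (g,e,b).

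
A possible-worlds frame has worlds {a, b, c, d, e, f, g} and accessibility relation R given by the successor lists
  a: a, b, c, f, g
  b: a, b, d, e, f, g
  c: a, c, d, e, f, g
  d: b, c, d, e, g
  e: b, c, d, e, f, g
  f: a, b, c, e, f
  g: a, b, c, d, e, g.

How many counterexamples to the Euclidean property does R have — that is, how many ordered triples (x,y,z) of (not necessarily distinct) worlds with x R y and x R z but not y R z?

Enumerating: (a,b,c), (a,c,b), (a,f,g), (a,g,f), (b,a,d), (b,a,e), (b,d,a), (b,d,f), (b,e,a), (b,f,d), (b,f,g), (b,g,f), … and 26 more.
Total: 38.

38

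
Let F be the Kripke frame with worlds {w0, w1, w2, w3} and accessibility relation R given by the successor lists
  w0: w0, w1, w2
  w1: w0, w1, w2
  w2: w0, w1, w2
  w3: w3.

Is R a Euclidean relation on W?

Euclidean: yes — any two successors of a common world are R-related.

Yes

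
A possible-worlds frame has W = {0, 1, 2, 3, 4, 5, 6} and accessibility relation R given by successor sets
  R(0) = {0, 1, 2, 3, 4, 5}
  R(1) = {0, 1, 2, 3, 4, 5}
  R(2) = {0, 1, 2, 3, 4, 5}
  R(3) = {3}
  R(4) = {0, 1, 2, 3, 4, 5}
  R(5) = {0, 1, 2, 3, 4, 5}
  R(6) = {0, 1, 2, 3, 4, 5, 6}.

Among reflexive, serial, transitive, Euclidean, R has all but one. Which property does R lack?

Euclidean

Reflexive: yes — every world is R-related to itself.
Serial: yes — every world has a successor (e.g. 0 R 0).
Transitive: yes — every two-step R-path is closed by a direct edge.
Euclidean: no — 0 R 3 and 0 R 1, but not 3 R 1.
Only Euclidean fails.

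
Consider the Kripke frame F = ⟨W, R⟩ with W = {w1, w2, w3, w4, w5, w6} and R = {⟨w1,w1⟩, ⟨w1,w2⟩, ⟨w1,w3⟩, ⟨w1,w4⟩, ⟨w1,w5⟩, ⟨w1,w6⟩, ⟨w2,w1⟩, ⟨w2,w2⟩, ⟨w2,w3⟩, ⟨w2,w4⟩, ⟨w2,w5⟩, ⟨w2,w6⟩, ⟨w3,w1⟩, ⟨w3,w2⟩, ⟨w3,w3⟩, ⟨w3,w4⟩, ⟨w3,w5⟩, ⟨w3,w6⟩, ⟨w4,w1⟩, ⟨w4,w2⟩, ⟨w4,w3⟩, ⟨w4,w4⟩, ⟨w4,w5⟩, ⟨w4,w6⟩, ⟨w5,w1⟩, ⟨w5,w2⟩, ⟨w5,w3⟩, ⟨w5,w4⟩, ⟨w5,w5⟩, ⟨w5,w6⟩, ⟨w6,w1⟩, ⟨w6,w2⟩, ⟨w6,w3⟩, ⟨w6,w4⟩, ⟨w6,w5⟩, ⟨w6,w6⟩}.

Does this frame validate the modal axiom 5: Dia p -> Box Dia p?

Yes

Axiom 5 corresponds to the accessibility relation being Euclidean.
Euclidean: yes — any two successors of a common world are R-related.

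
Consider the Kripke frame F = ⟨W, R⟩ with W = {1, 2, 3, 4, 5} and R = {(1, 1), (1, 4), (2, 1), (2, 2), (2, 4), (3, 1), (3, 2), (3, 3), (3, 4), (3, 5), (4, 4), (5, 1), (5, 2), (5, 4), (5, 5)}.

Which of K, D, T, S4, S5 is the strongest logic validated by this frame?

S4

Serial (axiom D): yes — every world has a successor (e.g. 1 R 1).
Reflexive (axiom T): yes — every world is R-related to itself.
Transitive (axiom 4): yes — every two-step R-path is closed by a direct edge.
Euclidean (axiom 5): no — 2 R 4 and 2 R 1, but not 4 R 1.
So F validates K, D, T, S4; S5 would additionally require R to be Euclidean. The strongest is S4.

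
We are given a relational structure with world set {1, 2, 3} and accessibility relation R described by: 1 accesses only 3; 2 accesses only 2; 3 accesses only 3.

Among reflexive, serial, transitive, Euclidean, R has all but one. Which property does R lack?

reflexive

Reflexive: no — 1 is not related to itself.
Serial: yes — every world has a successor (e.g. 1 R 3).
Transitive: yes — every two-step R-path is closed by a direct edge.
Euclidean: yes — any two successors of a common world are R-related.
Only reflexive fails.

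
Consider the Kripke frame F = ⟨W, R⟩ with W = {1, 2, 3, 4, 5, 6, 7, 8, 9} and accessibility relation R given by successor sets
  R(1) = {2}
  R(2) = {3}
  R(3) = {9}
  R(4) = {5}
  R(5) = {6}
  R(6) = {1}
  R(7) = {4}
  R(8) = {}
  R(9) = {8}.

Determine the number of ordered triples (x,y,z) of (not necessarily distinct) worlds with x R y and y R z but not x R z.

7

Enumerating: (1,2,3), (2,3,9), (3,9,8), (4,5,6), (5,6,1), (6,1,2), (7,4,5).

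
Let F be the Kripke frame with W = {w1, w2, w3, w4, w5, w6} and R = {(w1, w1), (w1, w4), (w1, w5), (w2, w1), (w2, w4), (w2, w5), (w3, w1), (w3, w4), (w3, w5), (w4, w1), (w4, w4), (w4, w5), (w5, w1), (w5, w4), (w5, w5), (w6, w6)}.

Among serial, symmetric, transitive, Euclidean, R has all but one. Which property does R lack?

Serial: yes — every world has a successor (e.g. w1 R w1).
Symmetric: no — w2 R w1 but not w1 R w2.
Transitive: yes — every two-step R-path is closed by a direct edge.
Euclidean: yes — any two successors of a common world are R-related.
Only symmetric fails.

symmetric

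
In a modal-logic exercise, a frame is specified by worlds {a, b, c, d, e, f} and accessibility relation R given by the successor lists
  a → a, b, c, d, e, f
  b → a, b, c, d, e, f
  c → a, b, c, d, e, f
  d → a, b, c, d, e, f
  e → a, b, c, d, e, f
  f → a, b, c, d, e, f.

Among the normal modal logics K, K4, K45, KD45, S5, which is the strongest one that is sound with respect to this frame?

S5

Transitive (axiom 4): yes — every two-step R-path is closed by a direct edge.
Euclidean (axiom 5): yes — any two successors of a common world are R-related.
Serial (axiom D): yes — every world has a successor (e.g. a R a).
Reflexive (axiom T): yes — every world is R-related to itself.
So F validates K, K4, K45, KD45, S5. The strongest is S5.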